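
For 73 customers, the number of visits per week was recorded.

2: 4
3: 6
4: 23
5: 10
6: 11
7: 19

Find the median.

5

Cumulative frequencies: 4, 10, 33, 43, 54, 73
n = 73, so the median is the value in position (n+1)/2 = 37.
Position 37 falls at value 5.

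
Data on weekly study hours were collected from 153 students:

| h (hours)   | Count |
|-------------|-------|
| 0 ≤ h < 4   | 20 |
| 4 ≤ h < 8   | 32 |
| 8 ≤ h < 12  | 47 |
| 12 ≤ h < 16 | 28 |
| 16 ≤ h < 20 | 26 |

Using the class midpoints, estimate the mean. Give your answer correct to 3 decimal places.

10.209

Midpoints: 2, 6, 10, 14, 18
Σfm = 20×2 + 32×6 + 47×10 + 28×14 + 26×18 = 1562
n = Σf = 153
Mean = 1562 / 153 = 10.2092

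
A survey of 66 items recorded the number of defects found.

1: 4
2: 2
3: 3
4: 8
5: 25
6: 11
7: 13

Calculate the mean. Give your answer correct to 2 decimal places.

Values: 1, 2, 3, 4, 5, 6, 7
Σfx = 4×1 + 2×2 + 3×3 + 8×4 + 25×5 + 11×6 + 13×7 = 331
n = Σf = 66
Mean = 331 / 66 = 5.0152

5.02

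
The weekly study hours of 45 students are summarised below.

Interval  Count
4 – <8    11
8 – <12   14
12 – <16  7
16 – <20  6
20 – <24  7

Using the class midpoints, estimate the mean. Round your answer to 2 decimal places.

Midpoints: 6, 10, 14, 18, 22
Σfm = 11×6 + 14×10 + 7×14 + 6×18 + 7×22 = 566
n = Σf = 45
Mean = 566 / 45 = 12.5778

12.58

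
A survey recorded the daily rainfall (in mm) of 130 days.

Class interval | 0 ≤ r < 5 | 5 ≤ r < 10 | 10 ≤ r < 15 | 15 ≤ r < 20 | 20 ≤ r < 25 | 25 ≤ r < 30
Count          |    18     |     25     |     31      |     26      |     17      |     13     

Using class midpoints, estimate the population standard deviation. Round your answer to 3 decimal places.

7.556

Midpoints: 2.5, 7.5, 12.5, 17.5, 22.5, 27.5
n = 130, Σfm = 1815, mean = 13.9615
Σfm² = 32762.5
Σf(m − x̄)² = Σfm² − (Σfm)²/n = 32762.5 − 1815²/130 = 7422.3077
Population variance = 7422.3077 / 130 = 57.0947
Standard deviation = √57.0947 = 7.5561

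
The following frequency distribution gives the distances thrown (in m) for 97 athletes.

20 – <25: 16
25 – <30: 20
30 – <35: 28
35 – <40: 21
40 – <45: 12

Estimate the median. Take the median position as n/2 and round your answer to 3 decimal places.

Cumulative frequencies: 16, 36, 64, 85, 97
n = 97; position = n/2 = 48.5.
This falls in the class 30 – <35: L = 30, F = 36, f = 28, h = 5.
Median ≈ 30 + ((48.5 − 36) / 28) × 5 = 32.2321

32.232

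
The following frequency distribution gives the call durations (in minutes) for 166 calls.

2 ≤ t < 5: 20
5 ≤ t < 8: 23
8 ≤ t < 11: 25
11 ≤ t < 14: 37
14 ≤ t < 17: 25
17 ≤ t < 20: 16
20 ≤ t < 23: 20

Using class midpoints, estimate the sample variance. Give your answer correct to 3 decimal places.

Midpoints: 3.5, 6.5, 9.5, 12.5, 15.5, 18.5, 21.5
n = 166, Σfm = 2033, mean = 12.2470
Σfm² = 29981.5
Σf(m − x̄)² = Σfm² − (Σfm)²/n = 29981.5 − 2033²/166 = 5083.3735
Sample variance = 5083.3735 / 165 = 30.8083

30.808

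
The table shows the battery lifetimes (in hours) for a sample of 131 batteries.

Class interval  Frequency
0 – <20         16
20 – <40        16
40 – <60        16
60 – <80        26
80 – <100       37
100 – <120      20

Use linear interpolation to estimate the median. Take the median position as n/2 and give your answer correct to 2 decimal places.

73.46

Cumulative frequencies: 16, 32, 48, 74, 111, 131
n = 131; position = n/2 = 65.5.
This falls in the class 60 – <80: L = 60, F = 48, f = 26, h = 20.
Median ≈ 60 + ((65.5 − 48) / 26) × 20 = 73.4615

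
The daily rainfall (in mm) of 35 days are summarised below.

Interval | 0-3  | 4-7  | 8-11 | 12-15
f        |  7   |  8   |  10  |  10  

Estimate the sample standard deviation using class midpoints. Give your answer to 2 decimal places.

4.44

Midpoints: 1.5, 5.5, 9.5, 13.5
n = 35, Σfm = 284.5, mean = 8.1286
Σfm² = 2982.75
Σf(m − x̄)² = Σfm² − (Σfm)²/n = 2982.75 − 284.5²/35 = 670.1714
Sample variance = 670.1714 / 34 = 19.7109
Standard deviation = √19.7109 = 4.4397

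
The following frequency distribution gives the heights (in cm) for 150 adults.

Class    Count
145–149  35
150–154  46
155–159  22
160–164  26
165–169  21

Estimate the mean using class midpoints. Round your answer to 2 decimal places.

Midpoints: 147, 152, 157, 162, 167
Σfm = 35×147 + 46×152 + 22×157 + 26×162 + 21×167 = 23310
n = Σf = 150
Mean = 23310 / 150 = 155.4000

155.40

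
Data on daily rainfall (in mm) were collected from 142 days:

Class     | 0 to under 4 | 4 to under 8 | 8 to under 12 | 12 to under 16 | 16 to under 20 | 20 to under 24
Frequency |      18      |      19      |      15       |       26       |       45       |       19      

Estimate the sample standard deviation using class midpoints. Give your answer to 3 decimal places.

Midpoints: 2, 6, 10, 14, 18, 22
n = 142, Σfm = 1892, mean = 13.3239
Σfm² = 31128
Σf(m − x̄)² = Σfm² − (Σfm)²/n = 31128 − 1892²/142 = 5919.0986
Sample variance = 5919.0986 / 141 = 41.9794
Standard deviation = √41.9794 = 6.4792

6.479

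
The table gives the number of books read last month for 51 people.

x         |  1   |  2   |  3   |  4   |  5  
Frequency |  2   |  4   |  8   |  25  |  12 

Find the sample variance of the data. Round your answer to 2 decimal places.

1.04

Values: 1, 2, 3, 4, 5
n = 51, Σfx = 194, mean = 3.8039
Σfx² = 790
Σf(x − x̄)² = Σfx² − (Σfx)²/n = 790 − 194²/51 = 52.0392
Sample variance = 52.0392 / 50 = 1.0408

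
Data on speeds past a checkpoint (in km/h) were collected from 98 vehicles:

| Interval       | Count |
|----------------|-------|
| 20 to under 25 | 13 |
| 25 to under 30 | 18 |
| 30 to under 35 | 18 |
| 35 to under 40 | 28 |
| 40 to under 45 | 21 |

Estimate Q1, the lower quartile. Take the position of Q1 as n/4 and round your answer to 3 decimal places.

28.194

Cumulative frequencies: 13, 31, 49, 77, 98
n = 98; position = n/4 = 24.5.
This falls in the class 25 to under 30: L = 25, F = 13, f = 18, h = 5.
Lower quartile ≈ 25 + ((24.5 − 13) / 18) × 5 = 28.1944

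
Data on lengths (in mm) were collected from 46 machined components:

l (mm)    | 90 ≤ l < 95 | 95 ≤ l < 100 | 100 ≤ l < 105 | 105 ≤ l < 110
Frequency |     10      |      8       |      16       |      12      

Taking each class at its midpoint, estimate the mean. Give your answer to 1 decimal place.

Midpoints: 92.5, 97.5, 102.5, 107.5
Σfm = 10×92.5 + 8×97.5 + 16×102.5 + 12×107.5 = 4635
n = Σf = 46
Mean = 4635 / 46 = 100.7609

100.8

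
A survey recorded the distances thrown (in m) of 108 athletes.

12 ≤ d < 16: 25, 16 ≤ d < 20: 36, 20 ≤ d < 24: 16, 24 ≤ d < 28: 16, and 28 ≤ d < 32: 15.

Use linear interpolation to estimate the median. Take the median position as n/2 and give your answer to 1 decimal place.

Cumulative frequencies: 25, 61, 77, 93, 108
n = 108; position = n/2 = 54.
This falls in the class 16 ≤ d < 20: L = 16, F = 25, f = 36, h = 4.
Median ≈ 16 + ((54 − 25) / 36) × 4 = 19.2222

19.2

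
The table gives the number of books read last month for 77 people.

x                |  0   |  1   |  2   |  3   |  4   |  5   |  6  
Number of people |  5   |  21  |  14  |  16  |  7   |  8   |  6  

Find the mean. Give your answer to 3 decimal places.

Values: 0, 1, 2, 3, 4, 5, 6
Σfx = 5×0 + 21×1 + 14×2 + 16×3 + 7×4 + 8×5 + 6×6 = 201
n = Σf = 77
Mean = 201 / 77 = 2.6104

2.610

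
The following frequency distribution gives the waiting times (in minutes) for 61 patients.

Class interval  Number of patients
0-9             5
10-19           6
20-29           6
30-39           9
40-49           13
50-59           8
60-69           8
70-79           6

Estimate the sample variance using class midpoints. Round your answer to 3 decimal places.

Midpoints: 4.5, 14.5, 24.5, 34.5, 44.5, 54.5, 64.5, 74.5
n = 61, Σfm = 2544.5, mean = 41.7131
Σfm² = 131765.25
Σf(m − x̄)² = Σfm² − (Σfm)²/n = 131765.25 − 2544.5²/61 = 25626.2295
Sample variance = 25626.2295 / 60 = 427.1038

427.104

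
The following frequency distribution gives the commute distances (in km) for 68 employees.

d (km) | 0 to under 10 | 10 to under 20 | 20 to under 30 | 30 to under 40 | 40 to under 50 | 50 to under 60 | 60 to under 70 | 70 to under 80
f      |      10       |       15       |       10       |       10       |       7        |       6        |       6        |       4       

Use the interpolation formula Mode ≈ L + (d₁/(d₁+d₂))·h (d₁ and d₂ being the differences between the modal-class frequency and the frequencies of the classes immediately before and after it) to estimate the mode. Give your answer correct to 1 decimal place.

Modal class: 10 to under 20 (highest frequency 15).
d₁ = 15 − 10 = 5, d₂ = 15 − 10 = 5
Mode ≈ 10 + (5/(5+5)) × 10 = 10 + 5.0000 = 15.0000

15.0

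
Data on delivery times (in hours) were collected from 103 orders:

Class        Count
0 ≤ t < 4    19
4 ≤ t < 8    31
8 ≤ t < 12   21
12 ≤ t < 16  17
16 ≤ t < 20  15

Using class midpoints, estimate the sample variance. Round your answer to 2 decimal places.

Midpoints: 2, 6, 10, 14, 18
n = 103, Σfm = 942, mean = 9.1456
Σfm² = 11484
Σf(m − x̄)² = Σfm² − (Σfm)²/n = 11484 − 942²/103 = 2868.8155
Sample variance = 2868.8155 / 102 = 28.1256

28.13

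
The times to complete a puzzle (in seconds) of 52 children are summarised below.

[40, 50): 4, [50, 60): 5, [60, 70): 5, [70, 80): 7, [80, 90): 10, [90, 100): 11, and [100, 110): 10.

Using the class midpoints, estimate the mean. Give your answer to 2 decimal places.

81.73

Midpoints: 45, 55, 65, 75, 85, 95, 105
Σfm = 4×45 + 5×55 + 5×65 + 7×75 + 10×85 + 11×95 + 10×105 = 4250
n = Σf = 52
Mean = 4250 / 52 = 81.7308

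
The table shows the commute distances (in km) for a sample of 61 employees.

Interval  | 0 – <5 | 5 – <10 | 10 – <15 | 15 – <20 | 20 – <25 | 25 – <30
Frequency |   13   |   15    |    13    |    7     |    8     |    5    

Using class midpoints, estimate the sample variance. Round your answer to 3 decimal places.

Midpoints: 2.5, 7.5, 12.5, 17.5, 22.5, 27.5
n = 61, Σfm = 747.5, mean = 12.2541
Σfm² = 12931.25
Σf(m − x̄)² = Σfm² − (Σfm)²/n = 12931.25 − 747.5²/61 = 3771.3115
Sample variance = 3771.3115 / 60 = 62.8552

62.855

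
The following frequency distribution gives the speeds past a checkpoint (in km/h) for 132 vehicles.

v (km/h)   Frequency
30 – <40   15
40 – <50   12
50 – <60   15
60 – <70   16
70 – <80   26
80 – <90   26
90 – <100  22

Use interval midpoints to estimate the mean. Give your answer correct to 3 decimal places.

69.545

Midpoints: 35, 45, 55, 65, 75, 85, 95
Σfm = 15×35 + 12×45 + 15×55 + 16×65 + 26×75 + 26×85 + 22×95 = 9180
n = Σf = 132
Mean = 9180 / 132 = 69.5455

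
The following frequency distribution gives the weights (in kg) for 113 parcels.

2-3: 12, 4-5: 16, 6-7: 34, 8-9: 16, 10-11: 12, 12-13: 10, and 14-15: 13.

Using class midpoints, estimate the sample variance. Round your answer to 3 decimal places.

Midpoints: 2.5, 4.5, 6.5, 8.5, 10.5, 12.5, 14.5
n = 113, Σfm = 898.5, mean = 7.9513
Σfm² = 8610.25
Σf(m − x̄)² = Σfm² − (Σfm)²/n = 8610.25 − 898.5²/113 = 1465.9823
Sample variance = 1465.9823 / 112 = 13.0891

13.089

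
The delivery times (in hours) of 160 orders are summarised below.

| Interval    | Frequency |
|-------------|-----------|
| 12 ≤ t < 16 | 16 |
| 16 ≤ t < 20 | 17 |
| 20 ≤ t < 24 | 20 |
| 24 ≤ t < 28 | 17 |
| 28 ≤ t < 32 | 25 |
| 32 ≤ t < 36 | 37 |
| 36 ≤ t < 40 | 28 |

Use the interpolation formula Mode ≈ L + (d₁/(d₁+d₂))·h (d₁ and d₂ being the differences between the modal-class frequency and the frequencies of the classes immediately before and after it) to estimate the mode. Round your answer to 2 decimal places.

34.29

Modal class: 32 ≤ t < 36 (highest frequency 37).
d₁ = 37 − 25 = 12, d₂ = 37 − 28 = 9
Mode ≈ 32 + (12/(12+9)) × 4 = 32 + 2.2857 = 34.2857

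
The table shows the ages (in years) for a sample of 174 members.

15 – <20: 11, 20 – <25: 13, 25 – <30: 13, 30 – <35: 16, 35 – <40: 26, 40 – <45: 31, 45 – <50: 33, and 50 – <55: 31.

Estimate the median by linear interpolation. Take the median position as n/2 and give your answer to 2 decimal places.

Cumulative frequencies: 11, 24, 37, 53, 79, 110, 143, 174
n = 174; position = n/2 = 87.
This falls in the class 40 – <45: L = 40, F = 79, f = 31, h = 5.
Median ≈ 40 + ((87 − 79) / 31) × 5 = 41.2903

41.29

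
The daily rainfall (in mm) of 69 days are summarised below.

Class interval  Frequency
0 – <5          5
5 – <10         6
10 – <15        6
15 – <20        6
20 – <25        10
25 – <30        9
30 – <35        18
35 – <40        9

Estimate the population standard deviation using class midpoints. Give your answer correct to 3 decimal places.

10.806

Midpoints: 2.5, 7.5, 12.5, 17.5, 22.5, 27.5, 32.5, 37.5
n = 69, Σfm = 1632.5, mean = 23.6594
Σfm² = 46681.25
Σf(m − x̄)² = Σfm² − (Σfm)²/n = 46681.25 − 1632.5²/69 = 8057.2464
Population variance = 8057.2464 / 69 = 116.7717
Standard deviation = √116.7717 = 10.8061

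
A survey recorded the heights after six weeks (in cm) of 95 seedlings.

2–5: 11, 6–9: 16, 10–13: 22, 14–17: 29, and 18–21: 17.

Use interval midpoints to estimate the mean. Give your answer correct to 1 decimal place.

Midpoints: 3.5, 7.5, 11.5, 15.5, 19.5
Σfm = 11×3.5 + 16×7.5 + 22×11.5 + 29×15.5 + 17×19.5 = 1192.5
n = Σf = 95
Mean = 1192.5 / 95 = 12.5526

12.6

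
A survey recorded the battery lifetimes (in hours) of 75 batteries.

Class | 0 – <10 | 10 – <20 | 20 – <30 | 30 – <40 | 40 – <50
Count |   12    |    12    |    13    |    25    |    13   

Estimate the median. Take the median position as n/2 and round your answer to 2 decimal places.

30.20

Cumulative frequencies: 12, 24, 37, 62, 75
n = 75; position = n/2 = 37.5.
This falls in the class 30 – <40: L = 30, F = 37, f = 25, h = 10.
Median ≈ 30 + ((37.5 − 37) / 25) × 10 = 30.2000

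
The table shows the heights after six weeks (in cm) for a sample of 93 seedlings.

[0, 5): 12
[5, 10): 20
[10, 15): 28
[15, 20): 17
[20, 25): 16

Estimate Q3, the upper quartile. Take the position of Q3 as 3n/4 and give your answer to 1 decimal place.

Cumulative frequencies: 12, 32, 60, 77, 93
n = 93; position = 3n/4 = 69.75.
This falls in the class [15, 20): L = 15, F = 60, f = 17, h = 5.
Upper quartile ≈ 15 + ((69.75 − 60) / 17) × 5 = 17.8676

17.9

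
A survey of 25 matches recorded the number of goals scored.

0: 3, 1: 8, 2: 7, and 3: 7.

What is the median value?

2

Cumulative frequencies: 3, 11, 18, 25
n = 25, so the median is the value in position (n+1)/2 = 13.
Position 13 falls at value 2.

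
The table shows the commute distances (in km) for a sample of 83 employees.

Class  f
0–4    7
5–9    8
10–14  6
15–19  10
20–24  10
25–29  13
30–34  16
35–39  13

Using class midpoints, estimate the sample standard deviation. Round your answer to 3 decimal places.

Midpoints: 2, 7, 12, 17, 22, 27, 32, 37
n = 83, Σfm = 1876, mean = 22.6024
Σfm² = 52672
Σf(m − x̄)² = Σfm² − (Σfm)²/n = 52672 − 1876²/83 = 10269.8795
Sample variance = 10269.8795 / 82 = 125.2424
Standard deviation = √125.2424 = 11.1912

11.191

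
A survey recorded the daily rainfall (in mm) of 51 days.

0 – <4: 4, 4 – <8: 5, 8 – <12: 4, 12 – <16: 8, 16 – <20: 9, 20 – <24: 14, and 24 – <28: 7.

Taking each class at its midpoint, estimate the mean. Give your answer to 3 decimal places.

Midpoints: 2, 6, 10, 14, 18, 22, 26
Σfm = 4×2 + 5×6 + 4×10 + 8×14 + 9×18 + 14×22 + 7×26 = 842
n = Σf = 51
Mean = 842 / 51 = 16.5098

16.510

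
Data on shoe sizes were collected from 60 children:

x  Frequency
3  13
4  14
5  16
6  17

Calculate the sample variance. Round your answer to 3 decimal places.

Values: 3, 4, 5, 6
n = 60, Σfx = 277, mean = 4.6167
Σfx² = 1353
Σf(x − x̄)² = Σfx² − (Σfx)²/n = 1353 − 277²/60 = 74.1833
Sample variance = 74.1833 / 59 = 1.2573

1.257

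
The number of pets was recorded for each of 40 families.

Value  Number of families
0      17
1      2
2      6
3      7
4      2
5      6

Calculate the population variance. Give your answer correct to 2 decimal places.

Values: 0, 1, 2, 3, 4, 5
n = 40, Σfx = 73, mean = 1.8250
Σfx² = 271
Σf(x − x̄)² = Σfx² − (Σfx)²/n = 271 − 73²/40 = 137.7750
Population variance = 137.7750 / 40 = 3.4444

3.44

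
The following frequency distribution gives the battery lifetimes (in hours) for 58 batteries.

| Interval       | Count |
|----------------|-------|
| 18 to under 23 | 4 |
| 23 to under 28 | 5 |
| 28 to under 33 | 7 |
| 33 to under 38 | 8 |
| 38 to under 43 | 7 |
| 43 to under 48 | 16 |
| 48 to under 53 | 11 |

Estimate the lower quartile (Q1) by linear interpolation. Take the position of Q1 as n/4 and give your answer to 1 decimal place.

Cumulative frequencies: 4, 9, 16, 24, 31, 47, 58
n = 58; position = n/4 = 14.5.
This falls in the class 28 to under 33: L = 28, F = 9, f = 7, h = 5.
Lower quartile ≈ 28 + ((14.5 − 9) / 7) × 5 = 31.9286

31.9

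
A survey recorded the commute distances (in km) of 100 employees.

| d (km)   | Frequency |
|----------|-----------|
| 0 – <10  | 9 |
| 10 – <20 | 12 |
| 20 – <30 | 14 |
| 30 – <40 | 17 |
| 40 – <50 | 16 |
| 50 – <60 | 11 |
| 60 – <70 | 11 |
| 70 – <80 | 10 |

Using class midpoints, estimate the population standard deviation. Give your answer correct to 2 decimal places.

21.00

Midpoints: 5, 15, 25, 35, 45, 55, 65, 75
n = 100, Σfm = 3960, mean = 39.6000
Σfm² = 200900
Σf(m − x̄)² = Σfm² − (Σfm)²/n = 200900 − 3960²/100 = 44084.0000
Population variance = 44084.0000 / 100 = 440.8400
Standard deviation = √440.8400 = 20.9962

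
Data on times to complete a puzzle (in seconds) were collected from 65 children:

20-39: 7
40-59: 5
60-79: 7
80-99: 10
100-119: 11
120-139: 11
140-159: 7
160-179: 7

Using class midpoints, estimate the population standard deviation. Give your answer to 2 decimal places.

Midpoints: 29.5, 49.5, 69.5, 89.5, 109.5, 129.5, 149.5, 169.5
n = 65, Σfm = 6697.5, mean = 103.0385
Σfm² = 806186.25
Σf(m − x̄)² = Σfm² − (Σfm)²/n = 806186.25 − 6697.5²/65 = 116086.1538
Population variance = 116086.1538 / 65 = 1785.9408
Standard deviation = √1785.9408 = 42.2604

42.26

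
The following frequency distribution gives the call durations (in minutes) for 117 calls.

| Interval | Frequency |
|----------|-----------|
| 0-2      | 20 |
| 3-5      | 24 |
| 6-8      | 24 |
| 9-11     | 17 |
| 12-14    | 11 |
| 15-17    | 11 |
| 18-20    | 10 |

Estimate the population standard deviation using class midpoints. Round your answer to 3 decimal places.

5.577

Midpoints: 1, 4, 7, 10, 13, 16, 19
n = 117, Σfm = 963, mean = 8.2308
Σfm² = 11565
Σf(m − x̄)² = Σfm² − (Σfm)²/n = 11565 − 963²/117 = 3638.7692
Population variance = 3638.7692 / 117 = 31.1006
Standard deviation = √31.1006 = 5.5768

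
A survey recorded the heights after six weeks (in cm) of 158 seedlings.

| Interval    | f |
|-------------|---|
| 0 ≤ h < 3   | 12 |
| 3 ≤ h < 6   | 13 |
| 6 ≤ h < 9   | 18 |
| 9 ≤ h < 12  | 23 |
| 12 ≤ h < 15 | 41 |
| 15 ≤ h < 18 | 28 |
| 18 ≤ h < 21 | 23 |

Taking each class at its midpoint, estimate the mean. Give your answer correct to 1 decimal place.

12.1

Midpoints: 1.5, 4.5, 7.5, 10.5, 13.5, 16.5, 19.5
Σfm = 12×1.5 + 13×4.5 + 18×7.5 + 23×10.5 + 41×13.5 + 28×16.5 + 23×19.5 = 1917
n = Σf = 158
Mean = 1917 / 158 = 12.1329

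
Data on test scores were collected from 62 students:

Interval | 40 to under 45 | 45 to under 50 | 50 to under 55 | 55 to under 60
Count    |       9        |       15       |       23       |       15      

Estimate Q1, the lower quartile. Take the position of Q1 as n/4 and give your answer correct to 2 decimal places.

47.17

Cumulative frequencies: 9, 24, 47, 62
n = 62; position = n/4 = 15.5.
This falls in the class 45 to under 50: L = 45, F = 9, f = 15, h = 5.
Lower quartile ≈ 45 + ((15.5 − 9) / 15) × 5 = 47.1667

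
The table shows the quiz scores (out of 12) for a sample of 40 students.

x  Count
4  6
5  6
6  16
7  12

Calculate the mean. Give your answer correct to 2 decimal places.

Values: 4, 5, 6, 7
Σfx = 6×4 + 6×5 + 16×6 + 12×7 = 234
n = Σf = 40
Mean = 234 / 40 = 5.8500

5.85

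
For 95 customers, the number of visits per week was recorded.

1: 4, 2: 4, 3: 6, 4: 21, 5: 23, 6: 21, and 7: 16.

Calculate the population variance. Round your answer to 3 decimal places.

2.414

Values: 1, 2, 3, 4, 5, 6, 7
n = 95, Σfx = 467, mean = 4.9158
Σfx² = 2525
Σf(x − x̄)² = Σfx² − (Σfx)²/n = 2525 − 467²/95 = 229.3263
Population variance = 229.3263 / 95 = 2.4140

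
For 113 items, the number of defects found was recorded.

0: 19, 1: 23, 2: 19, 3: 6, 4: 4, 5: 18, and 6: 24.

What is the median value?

Cumulative frequencies: 19, 42, 61, 67, 71, 89, 113
n = 113, so the median is the value in position (n+1)/2 = 57.
Position 57 falls at value 2.

2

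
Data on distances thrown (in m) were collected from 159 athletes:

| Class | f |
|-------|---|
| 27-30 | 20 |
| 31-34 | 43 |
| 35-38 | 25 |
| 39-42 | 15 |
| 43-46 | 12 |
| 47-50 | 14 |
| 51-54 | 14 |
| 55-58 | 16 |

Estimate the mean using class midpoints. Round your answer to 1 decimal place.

39.9

Midpoints: 28.5, 32.5, 36.5, 40.5, 44.5, 48.5, 52.5, 56.5
Σfm = 20×28.5 + 43×32.5 + 25×36.5 + 15×40.5 + 12×44.5 + 14×48.5 + 14×52.5 + 16×56.5 = 6339.5
n = Σf = 159
Mean = 6339.5 / 159 = 39.8711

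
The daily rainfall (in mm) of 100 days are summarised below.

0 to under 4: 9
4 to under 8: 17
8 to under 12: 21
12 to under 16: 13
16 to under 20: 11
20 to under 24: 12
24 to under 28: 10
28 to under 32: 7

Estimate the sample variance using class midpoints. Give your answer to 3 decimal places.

Midpoints: 2, 6, 10, 14, 18, 22, 26, 30
n = 100, Σfm = 1444, mean = 14.4400
Σfm² = 27728
Σf(m − x̄)² = Σfm² − (Σfm)²/n = 27728 − 1444²/100 = 6876.6400
Sample variance = 6876.6400 / 99 = 69.4610

69.461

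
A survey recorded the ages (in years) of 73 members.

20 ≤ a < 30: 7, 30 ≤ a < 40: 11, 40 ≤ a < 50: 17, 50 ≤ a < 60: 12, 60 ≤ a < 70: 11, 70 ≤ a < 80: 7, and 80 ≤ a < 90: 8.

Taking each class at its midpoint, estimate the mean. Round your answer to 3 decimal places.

53.493

Midpoints: 25, 35, 45, 55, 65, 75, 85
Σfm = 7×25 + 11×35 + 17×45 + 12×55 + 11×65 + 7×75 + 8×85 = 3905
n = Σf = 73
Mean = 3905 / 73 = 53.4932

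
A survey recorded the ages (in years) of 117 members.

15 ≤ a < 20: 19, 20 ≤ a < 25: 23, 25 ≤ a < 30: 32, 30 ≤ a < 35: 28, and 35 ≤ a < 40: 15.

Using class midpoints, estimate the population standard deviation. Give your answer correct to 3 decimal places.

6.320

Midpoints: 17.5, 22.5, 27.5, 32.5, 37.5
n = 117, Σfm = 3202.5, mean = 27.3718
Σfm² = 92331.25
Σf(m − x̄)² = Σfm² − (Σfm)²/n = 92331.25 − 3202.5²/117 = 4673.0769
Population variance = 4673.0769 / 117 = 39.9408
Standard deviation = √39.9408 = 6.3199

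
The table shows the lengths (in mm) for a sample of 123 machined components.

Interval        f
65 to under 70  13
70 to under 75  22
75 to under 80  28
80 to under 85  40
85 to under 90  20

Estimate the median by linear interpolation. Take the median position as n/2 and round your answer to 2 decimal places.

79.73

Cumulative frequencies: 13, 35, 63, 103, 123
n = 123; position = n/2 = 61.5.
This falls in the class 75 to under 80: L = 75, F = 35, f = 28, h = 5.
Median ≈ 75 + ((61.5 − 35) / 28) × 5 = 79.7321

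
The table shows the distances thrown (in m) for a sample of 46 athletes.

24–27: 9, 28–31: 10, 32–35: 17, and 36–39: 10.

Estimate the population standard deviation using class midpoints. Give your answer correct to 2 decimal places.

Midpoints: 25.5, 29.5, 33.5, 37.5
n = 46, Σfm = 1469, mean = 31.9348
Σfm² = 47695.5
Σf(m − x̄)² = Σfm² − (Σfm)²/n = 47695.5 − 1469²/46 = 783.3043
Population variance = 783.3043 / 46 = 17.0284
Standard deviation = √17.0284 = 4.1265

4.13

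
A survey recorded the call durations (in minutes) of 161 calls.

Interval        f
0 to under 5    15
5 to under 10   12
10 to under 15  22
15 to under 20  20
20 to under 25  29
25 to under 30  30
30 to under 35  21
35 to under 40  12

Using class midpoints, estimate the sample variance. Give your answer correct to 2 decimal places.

103.31

Midpoints: 2.5, 7.5, 12.5, 17.5, 22.5, 27.5, 32.5, 37.5
n = 161, Σfm = 3362.5, mean = 20.8851
Σfm² = 86756.25
Σf(m − x̄)² = Σfm² − (Σfm)²/n = 86756.25 − 3362.5²/161 = 16530.1242
Sample variance = 16530.1242 / 160 = 103.3133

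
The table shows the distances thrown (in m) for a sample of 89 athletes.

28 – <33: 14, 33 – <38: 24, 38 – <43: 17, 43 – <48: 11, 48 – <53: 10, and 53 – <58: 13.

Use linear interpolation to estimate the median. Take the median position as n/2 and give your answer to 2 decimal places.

39.91

Cumulative frequencies: 14, 38, 55, 66, 76, 89
n = 89; position = n/2 = 44.5.
This falls in the class 38 – <43: L = 38, F = 38, f = 17, h = 5.
Median ≈ 38 + ((44.5 − 38) / 17) × 5 = 39.9118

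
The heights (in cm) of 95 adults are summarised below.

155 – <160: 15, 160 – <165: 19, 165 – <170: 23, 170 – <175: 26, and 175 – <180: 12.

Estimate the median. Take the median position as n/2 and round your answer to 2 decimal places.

167.93

Cumulative frequencies: 15, 34, 57, 83, 95
n = 95; position = n/2 = 47.5.
This falls in the class 165 – <170: L = 165, F = 34, f = 23, h = 5.
Median ≈ 165 + ((47.5 − 34) / 23) × 5 = 167.9348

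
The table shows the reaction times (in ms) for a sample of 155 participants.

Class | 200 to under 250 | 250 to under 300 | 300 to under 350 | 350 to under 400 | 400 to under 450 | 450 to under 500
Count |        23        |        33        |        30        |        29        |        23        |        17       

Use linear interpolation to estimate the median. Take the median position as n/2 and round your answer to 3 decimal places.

Cumulative frequencies: 23, 56, 86, 115, 138, 155
n = 155; position = n/2 = 77.5.
This falls in the class 300 to under 350: L = 300, F = 56, f = 30, h = 50.
Median ≈ 300 + ((77.5 − 56) / 30) × 50 = 335.8333

335.833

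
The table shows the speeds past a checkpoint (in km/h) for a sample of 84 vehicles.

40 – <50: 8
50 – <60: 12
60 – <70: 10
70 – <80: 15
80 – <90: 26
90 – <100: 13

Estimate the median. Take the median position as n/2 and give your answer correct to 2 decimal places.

Cumulative frequencies: 8, 20, 30, 45, 71, 84
n = 84; position = n/2 = 42.
This falls in the class 70 – <80: L = 70, F = 30, f = 15, h = 10.
Median ≈ 70 + ((42 − 30) / 15) × 10 = 78.0000

78.00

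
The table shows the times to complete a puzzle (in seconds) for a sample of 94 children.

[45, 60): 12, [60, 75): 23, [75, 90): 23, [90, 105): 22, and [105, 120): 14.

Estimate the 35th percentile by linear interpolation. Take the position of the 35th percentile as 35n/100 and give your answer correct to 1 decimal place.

73.6

Cumulative frequencies: 12, 35, 58, 80, 94
n = 94; position = 35n/100 = 32.9.
This falls in the class [60, 75): L = 60, F = 12, f = 23, h = 15.
35th percentile ≈ 60 + ((32.9 − 12) / 23) × 15 = 73.6304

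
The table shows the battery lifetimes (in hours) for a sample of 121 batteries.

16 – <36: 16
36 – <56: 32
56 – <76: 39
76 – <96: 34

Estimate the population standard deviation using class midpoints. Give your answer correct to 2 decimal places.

Midpoints: 26, 46, 66, 86
n = 121, Σfm = 7386, mean = 61.0413
Σfm² = 499876
Σf(m − x̄)² = Σfm² − (Σfm)²/n = 499876 − 7386²/121 = 49024.7934
Population variance = 49024.7934 / 121 = 405.1636
Standard deviation = √405.1636 = 20.1287

20.13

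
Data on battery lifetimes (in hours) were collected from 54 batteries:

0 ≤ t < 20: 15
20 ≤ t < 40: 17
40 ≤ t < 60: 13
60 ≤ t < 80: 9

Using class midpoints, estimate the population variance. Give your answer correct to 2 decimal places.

Midpoints: 10, 30, 50, 70
n = 54, Σfm = 1940, mean = 35.9259
Σfm² = 93400
Σf(m − x̄)² = Σfm² − (Σfm)²/n = 93400 − 1940²/54 = 23703.7037
Population variance = 23703.7037 / 54 = 438.9575

438.96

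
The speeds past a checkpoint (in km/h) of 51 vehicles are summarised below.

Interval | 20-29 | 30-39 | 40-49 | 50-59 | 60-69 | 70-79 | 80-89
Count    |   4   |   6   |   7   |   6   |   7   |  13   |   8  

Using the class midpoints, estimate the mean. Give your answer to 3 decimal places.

Midpoints: 24.5, 34.5, 44.5, 54.5, 64.5, 74.5, 84.5
Σfm = 4×24.5 + 6×34.5 + 7×44.5 + 6×54.5 + 7×64.5 + 13×74.5 + 8×84.5 = 3039.5
n = Σf = 51
Mean = 3039.5 / 51 = 59.5980

59.598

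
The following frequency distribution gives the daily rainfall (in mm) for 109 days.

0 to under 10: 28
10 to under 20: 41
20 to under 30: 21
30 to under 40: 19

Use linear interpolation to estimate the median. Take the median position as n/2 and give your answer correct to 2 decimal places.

16.46

Cumulative frequencies: 28, 69, 90, 109
n = 109; position = n/2 = 54.5.
This falls in the class 10 to under 20: L = 10, F = 28, f = 41, h = 10.
Median ≈ 10 + ((54.5 − 28) / 41) × 10 = 16.4634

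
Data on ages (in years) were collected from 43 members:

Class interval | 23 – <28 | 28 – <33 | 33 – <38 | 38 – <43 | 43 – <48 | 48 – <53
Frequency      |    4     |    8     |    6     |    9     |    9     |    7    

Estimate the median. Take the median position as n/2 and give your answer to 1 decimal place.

Cumulative frequencies: 4, 12, 18, 27, 36, 43
n = 43; position = n/2 = 21.5.
This falls in the class 38 – <43: L = 38, F = 18, f = 9, h = 5.
Median ≈ 38 + ((21.5 − 18) / 9) × 5 = 39.9444

39.9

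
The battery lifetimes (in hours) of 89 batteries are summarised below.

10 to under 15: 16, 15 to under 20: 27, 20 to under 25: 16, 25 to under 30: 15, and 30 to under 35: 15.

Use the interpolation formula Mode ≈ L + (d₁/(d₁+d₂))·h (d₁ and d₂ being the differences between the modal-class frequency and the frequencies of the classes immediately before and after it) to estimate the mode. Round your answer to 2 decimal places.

17.50

Modal class: 15 to under 20 (highest frequency 27).
d₁ = 27 − 16 = 11, d₂ = 27 − 16 = 11
Mode ≈ 15 + (11/(11+11)) × 5 = 15 + 2.5000 = 17.5000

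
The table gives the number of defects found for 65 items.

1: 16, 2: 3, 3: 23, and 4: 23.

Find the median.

Cumulative frequencies: 16, 19, 42, 65
n = 65, so the median is the value in position (n+1)/2 = 33.
Position 33 falls at value 3.

3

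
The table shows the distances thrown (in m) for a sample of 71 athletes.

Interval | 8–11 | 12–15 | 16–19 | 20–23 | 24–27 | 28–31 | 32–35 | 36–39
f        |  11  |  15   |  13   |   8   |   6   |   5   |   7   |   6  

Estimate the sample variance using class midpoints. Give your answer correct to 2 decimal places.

Midpoints: 9.5, 13.5, 17.5, 21.5, 25.5, 29.5, 33.5, 37.5
n = 71, Σfm = 1466.5, mean = 20.6549
Σfm² = 35951.75
Σf(m − x̄)² = Σfm² − (Σfm)²/n = 35951.75 − 1466.5²/71 = 5661.2958
Sample variance = 5661.2958 / 70 = 80.8757

80.88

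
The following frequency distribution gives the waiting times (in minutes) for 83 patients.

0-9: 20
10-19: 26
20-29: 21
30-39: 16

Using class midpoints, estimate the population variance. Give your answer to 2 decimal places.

Midpoints: 4.5, 14.5, 24.5, 34.5
n = 83, Σfm = 1533.5, mean = 18.4759
Σfm² = 37520.75
Σf(m − x̄)² = Σfm² − (Σfm)²/n = 37520.75 − 1533.5²/83 = 9187.9518
Population variance = 9187.9518 / 83 = 110.6982

110.70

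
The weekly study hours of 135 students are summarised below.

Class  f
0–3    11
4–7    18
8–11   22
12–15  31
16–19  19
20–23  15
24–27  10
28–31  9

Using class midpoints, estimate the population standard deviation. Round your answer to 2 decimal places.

Midpoints: 1.5, 5.5, 9.5, 13.5, 17.5, 21.5, 25.5, 29.5
n = 135, Σfm = 1918.5, mean = 14.2111
Σfm² = 35291.75
Σf(m − x̄)² = Σfm² − (Σfm)²/n = 35291.75 − 1918.5²/135 = 8027.7333
Population variance = 8027.7333 / 135 = 59.4647
Standard deviation = √59.4647 = 7.7113

7.71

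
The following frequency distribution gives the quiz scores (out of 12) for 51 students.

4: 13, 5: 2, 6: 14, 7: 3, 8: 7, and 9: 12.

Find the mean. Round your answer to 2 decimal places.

6.49

Values: 4, 5, 6, 7, 8, 9
Σfx = 13×4 + 2×5 + 14×6 + 3×7 + 7×8 + 12×9 = 331
n = Σf = 51
Mean = 331 / 51 = 6.4902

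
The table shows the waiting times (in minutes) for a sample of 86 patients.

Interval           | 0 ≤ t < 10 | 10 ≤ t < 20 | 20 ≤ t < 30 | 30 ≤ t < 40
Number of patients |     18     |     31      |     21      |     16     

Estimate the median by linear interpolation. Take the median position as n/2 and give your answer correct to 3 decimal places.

Cumulative frequencies: 18, 49, 70, 86
n = 86; position = n/2 = 43.
This falls in the class 10 ≤ t < 20: L = 10, F = 18, f = 31, h = 10.
Median ≈ 10 + ((43 − 18) / 31) × 10 = 18.0645

18.065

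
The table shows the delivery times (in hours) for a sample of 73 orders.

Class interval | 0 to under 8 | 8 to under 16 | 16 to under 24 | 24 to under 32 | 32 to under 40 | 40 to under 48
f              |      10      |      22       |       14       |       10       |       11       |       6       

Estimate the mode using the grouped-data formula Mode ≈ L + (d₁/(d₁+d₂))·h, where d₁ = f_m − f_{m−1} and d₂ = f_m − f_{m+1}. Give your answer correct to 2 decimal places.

12.80

Modal class: 8 to under 16 (highest frequency 22).
d₁ = 22 − 10 = 12, d₂ = 22 − 14 = 8
Mode ≈ 8 + (12/(12+8)) × 8 = 8 + 4.8000 = 12.8000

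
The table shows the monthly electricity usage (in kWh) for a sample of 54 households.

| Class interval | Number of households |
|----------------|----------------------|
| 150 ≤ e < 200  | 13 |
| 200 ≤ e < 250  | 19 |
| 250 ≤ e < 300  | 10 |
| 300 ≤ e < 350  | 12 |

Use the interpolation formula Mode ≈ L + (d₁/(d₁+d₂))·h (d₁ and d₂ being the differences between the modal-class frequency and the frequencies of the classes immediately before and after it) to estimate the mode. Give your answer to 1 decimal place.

220.0

Modal class: 200 ≤ e < 250 (highest frequency 19).
d₁ = 19 − 13 = 6, d₂ = 19 − 10 = 9
Mode ≈ 200 + (6/(6+9)) × 50 = 200 + 20.0000 = 220.0000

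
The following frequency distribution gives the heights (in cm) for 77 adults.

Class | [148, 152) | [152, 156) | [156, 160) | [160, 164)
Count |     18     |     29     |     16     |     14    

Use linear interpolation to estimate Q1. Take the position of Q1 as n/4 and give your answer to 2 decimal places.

Cumulative frequencies: 18, 47, 63, 77
n = 77; position = n/4 = 19.25.
This falls in the class [152, 156): L = 152, F = 18, f = 29, h = 4.
Lower quartile ≈ 152 + ((19.25 − 18) / 29) × 4 = 152.1724

152.17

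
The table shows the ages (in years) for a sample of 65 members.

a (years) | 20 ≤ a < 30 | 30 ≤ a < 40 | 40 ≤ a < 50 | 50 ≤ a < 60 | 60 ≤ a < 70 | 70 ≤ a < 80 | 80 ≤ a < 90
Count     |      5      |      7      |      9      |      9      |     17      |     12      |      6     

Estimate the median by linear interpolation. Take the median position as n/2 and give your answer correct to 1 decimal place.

Cumulative frequencies: 5, 12, 21, 30, 47, 59, 65
n = 65; position = n/2 = 32.5.
This falls in the class 60 ≤ a < 70: L = 60, F = 30, f = 17, h = 10.
Median ≈ 60 + ((32.5 − 30) / 17) × 10 = 61.4706

61.5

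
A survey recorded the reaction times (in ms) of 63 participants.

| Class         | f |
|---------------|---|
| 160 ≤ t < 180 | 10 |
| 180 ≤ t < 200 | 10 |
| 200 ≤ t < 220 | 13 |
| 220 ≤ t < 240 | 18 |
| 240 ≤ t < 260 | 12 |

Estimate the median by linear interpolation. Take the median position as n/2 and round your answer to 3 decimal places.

217.692

Cumulative frequencies: 10, 20, 33, 51, 63
n = 63; position = n/2 = 31.5.
This falls in the class 200 ≤ t < 220: L = 200, F = 20, f = 13, h = 20.
Median ≈ 200 + ((31.5 − 20) / 13) × 20 = 217.6923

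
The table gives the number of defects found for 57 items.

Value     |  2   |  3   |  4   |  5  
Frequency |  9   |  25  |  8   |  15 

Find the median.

3

Cumulative frequencies: 9, 34, 42, 57
n = 57, so the median is the value in position (n+1)/2 = 29.
Position 29 falls at value 3.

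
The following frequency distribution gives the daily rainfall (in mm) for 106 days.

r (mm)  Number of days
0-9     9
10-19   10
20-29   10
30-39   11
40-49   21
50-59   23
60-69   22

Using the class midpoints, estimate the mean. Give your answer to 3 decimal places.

Midpoints: 4.5, 14.5, 24.5, 34.5, 44.5, 54.5, 64.5
Σfm = 9×4.5 + 10×14.5 + 10×24.5 + 11×34.5 + 21×44.5 + 23×54.5 + 22×64.5 = 4417
n = Σf = 106
Mean = 4417 / 106 = 41.6698

41.670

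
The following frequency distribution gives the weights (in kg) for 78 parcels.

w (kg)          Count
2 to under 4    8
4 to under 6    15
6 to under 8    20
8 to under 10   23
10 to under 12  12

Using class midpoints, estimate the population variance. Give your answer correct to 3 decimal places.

5.883

Midpoints: 3, 5, 7, 9, 11
n = 78, Σfm = 578, mean = 7.4103
Σfm² = 4742
Σf(m − x̄)² = Σfm² − (Σfm)²/n = 4742 − 578²/78 = 458.8718
Population variance = 458.8718 / 78 = 5.8830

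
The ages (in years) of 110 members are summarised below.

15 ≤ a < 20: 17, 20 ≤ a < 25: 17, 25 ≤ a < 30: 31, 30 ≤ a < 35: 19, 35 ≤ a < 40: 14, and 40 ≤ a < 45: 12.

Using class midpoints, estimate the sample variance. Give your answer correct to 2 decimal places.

59.33

Midpoints: 17.5, 22.5, 27.5, 32.5, 37.5, 42.5
n = 110, Σfm = 3185, mean = 28.9545
Σfm² = 98687.5
Σf(m − x̄)² = Σfm² − (Σfm)²/n = 98687.5 − 3185²/110 = 6467.2727
Sample variance = 6467.2727 / 109 = 59.3328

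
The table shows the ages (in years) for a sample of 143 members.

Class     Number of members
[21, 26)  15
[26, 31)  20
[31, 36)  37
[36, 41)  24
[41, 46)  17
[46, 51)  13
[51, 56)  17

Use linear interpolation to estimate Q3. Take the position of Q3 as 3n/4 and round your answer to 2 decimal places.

Cumulative frequencies: 15, 35, 72, 96, 113, 126, 143
n = 143; position = 3n/4 = 107.25.
This falls in the class [41, 46): L = 41, F = 96, f = 17, h = 5.
Upper quartile ≈ 41 + ((107.25 − 96) / 17) × 5 = 44.3088

44.31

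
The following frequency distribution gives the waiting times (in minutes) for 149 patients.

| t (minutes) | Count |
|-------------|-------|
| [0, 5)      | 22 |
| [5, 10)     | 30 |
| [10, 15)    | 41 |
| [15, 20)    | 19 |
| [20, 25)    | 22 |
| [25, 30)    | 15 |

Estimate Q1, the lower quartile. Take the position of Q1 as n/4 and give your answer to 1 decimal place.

7.5

Cumulative frequencies: 22, 52, 93, 112, 134, 149
n = 149; position = n/4 = 37.25.
This falls in the class [5, 10): L = 5, F = 22, f = 30, h = 5.
Lower quartile ≈ 5 + ((37.25 − 22) / 30) × 5 = 7.5417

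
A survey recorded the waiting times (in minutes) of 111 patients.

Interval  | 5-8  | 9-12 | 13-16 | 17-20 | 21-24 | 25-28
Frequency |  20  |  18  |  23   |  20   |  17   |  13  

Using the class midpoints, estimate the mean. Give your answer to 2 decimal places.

Midpoints: 6.5, 10.5, 14.5, 18.5, 22.5, 26.5
Σfm = 20×6.5 + 18×10.5 + 23×14.5 + 20×18.5 + 17×22.5 + 13×26.5 = 1749.5
n = Σf = 111
Mean = 1749.5 / 111 = 15.7613

15.76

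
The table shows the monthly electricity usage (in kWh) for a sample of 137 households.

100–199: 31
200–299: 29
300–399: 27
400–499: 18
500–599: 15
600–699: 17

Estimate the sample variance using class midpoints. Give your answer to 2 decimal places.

28200.94

Midpoints: 149.5, 249.5, 349.5, 449.5, 549.5, 649.5
n = 137, Σfm = 48681.5, mean = 355.3394
Σfm² = 21133784.25
Σf(m − x̄)² = Σfm² − (Σfm)²/n = 21133784.25 − 48681.5²/137 = 3835328.4672
Sample variance = 3835328.4672 / 136 = 28200.9446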